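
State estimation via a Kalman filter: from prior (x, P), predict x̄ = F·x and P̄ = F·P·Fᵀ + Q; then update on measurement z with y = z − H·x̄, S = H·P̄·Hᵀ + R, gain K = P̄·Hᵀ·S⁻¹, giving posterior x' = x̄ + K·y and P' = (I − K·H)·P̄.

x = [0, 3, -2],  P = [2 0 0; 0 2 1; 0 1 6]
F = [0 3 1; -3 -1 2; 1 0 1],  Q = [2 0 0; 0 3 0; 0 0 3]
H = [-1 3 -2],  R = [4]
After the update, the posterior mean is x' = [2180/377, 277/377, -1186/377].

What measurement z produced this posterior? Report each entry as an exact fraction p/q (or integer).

x̄ = F·x = [7, -7, -2]
P̄ = F·P·Fᵀ + Q = [32 11 9; 11 43 5; 9 5 11]
S = H·P̄·Hᵀ + R = [377]
K = P̄·Hᵀ·S⁻¹ = [-17/377; 108/377; -16/377]
x' − x̄ = [-459/377, 2916/377, -432/377] = K·y
y = (KᵀK)⁻¹·Kᵀ·(x' − x̄) = [27]
z = y + H·x̄ = [27] + [-24] = [3]

z = [3]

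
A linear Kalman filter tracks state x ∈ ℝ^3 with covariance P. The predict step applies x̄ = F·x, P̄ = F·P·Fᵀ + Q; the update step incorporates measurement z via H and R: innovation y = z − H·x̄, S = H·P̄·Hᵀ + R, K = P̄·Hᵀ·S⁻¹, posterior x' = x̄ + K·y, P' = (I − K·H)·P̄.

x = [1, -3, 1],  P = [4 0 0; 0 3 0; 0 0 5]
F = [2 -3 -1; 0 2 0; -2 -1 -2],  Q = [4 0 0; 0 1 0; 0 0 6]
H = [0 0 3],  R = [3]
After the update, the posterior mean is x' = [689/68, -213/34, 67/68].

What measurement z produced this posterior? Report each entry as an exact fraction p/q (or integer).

z = [3]

x̄ = F·x = [10, -6, -1]
P̄ = F·P·Fᵀ + Q = [52 -18 3; -18 13 -6; 3 -6 45]
S = H·P̄·Hᵀ + R = [408]
K = P̄·Hᵀ·S⁻¹ = [3/136; -3/68; 45/136]
x' − x̄ = [9/68, -9/34, 135/68] = K·y
y = (KᵀK)⁻¹·Kᵀ·(x' − x̄) = [6]
z = y + H·x̄ = [6] + [-3] = [3]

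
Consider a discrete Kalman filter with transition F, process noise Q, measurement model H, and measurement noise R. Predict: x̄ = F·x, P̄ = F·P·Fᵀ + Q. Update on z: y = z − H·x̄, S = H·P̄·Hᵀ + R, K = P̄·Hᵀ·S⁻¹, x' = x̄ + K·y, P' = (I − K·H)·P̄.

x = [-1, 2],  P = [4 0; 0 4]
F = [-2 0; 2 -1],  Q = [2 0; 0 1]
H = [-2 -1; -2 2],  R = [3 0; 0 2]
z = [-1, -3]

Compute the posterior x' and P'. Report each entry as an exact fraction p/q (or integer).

x̄ = F·x = [2, -4]
P̄ = F·P·Fᵀ + Q = [18 -16; -16 21]
y = z − H·x̄ = [-1, 9]
S = H·P̄·Hᵀ + R = [32 62; 62 286]
K = P̄·Hᵀ·S⁻¹ = [-376/1327 -234/1327; -721/2654 843/2654]
x' = x̄ + K·y = [924/1327, -1154/1327]
P' = (I − K·H)·P̄ = [454/1327 220/1327; 220/1327 1283/2654]

x' = [924/1327, -1154/1327]
P' = [454/1327 220/1327; 220/1327 1283/2654]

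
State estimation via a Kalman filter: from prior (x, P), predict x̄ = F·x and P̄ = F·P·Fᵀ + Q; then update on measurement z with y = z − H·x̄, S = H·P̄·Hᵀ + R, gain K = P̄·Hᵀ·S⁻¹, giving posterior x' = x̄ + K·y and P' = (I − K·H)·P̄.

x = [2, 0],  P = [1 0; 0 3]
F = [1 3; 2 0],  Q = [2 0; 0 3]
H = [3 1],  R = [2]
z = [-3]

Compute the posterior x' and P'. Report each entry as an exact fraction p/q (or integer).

x̄ = F·x = [2, 4]
P̄ = F·P·Fᵀ + Q = [30 2; 2 7]
y = z − H·x̄ = [-13]
S = H·P̄·Hᵀ + R = [291]
K = P̄·Hᵀ·S⁻¹ = [92/291; 13/291]
x' = x̄ + K·y = [-614/291, 995/291]
P' = (I − K·H)·P̄ = [266/291 -614/291; -614/291 1868/291]

x' = [-614/291, 995/291]
P' = [266/291 -614/291; -614/291 1868/291]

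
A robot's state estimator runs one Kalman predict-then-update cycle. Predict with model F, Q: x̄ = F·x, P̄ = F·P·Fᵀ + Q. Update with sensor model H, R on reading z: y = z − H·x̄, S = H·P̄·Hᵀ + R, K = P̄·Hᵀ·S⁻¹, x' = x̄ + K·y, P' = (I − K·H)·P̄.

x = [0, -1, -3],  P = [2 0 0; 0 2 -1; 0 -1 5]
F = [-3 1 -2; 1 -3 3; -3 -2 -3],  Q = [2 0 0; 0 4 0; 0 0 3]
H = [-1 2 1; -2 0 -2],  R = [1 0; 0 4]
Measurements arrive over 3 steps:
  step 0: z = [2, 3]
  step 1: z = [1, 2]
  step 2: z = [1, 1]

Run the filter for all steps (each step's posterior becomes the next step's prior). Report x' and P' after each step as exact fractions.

step 0: x' = [-44785/20186, -10329/20186, 16811/20186], P' = [124968/50465 113109/50465 -21319/10093; 113109/50465 126417/50465 -23970/10093; -21319/10093 -23970/10093 27656/10093]
step 1: x' = [343067649/796985941, 2063655085/1593971882, -933318315/796985941], P' = [1023896339/796985941 834168664/796985941 -702939924/796985941; 834168664/796985941 1036632995/796985941 -900968907/796985941; -702939924/796985941 -900968907/796985941 1159079895/796985941]
step 2: x' = [-464935898959/13076312883022, 8292397214053/13076312883022, -5070531855579/13076312883022], P' = [8293745996744/6538156441511 6733389519779/6538156441511 -5689521787394/6538156441511; 6733389519779/6538156441511 8389439085501/6538156441511 -7310298322217/6538156441511; -5689521787394/6538156441511 -7310298322217/6538156441511 9451882142281/6538156441511]

step 0: x̄ = F·x = [5, -6, 11]
step 0: P̄ = F·P·Fᵀ + Q = [46 -51 43; -51 87 -42; 43 -42 62]
step 0: y = z − H·x̄ = [8, 35]
step 0: S = H·P̄·Hᵀ + R = [407 340; 340 780]
step 0: K = P̄·Hᵀ·S⁻¹ = [-1069/10093 -18373/100930; 3975/10093 6741/100930; 1035/10093 -6337/20186]
step 0: x' = x̄ + K·y = [-44785/20186, -10329/20186, 16811/20186]
step 0: P' = (I − K·H)·P̄ = [124968/50465 113109/50465 -21319/10093; 113109/50465 126417/50465 -23970/10093; -21319/10093 -23970/10093 27656/10093]
step 1: x̄ = F·x = [45202/10093, 36635/20186, 52290/10093]
step 1: P̄ = F·P·Fᵀ + Q = [85357/10093 -71770/10093 64422/10093; -71770/10093 3548177/50465 850431/50465; 64422/10093 850431/50465 1026693/50465]
step 1: y = z − H·x̄ = [-33630/10093, 215170/10093]
step 1: S = H·P̄·Hᵀ + R = [3977911/10093 -633228/10093; -633228/10093 8592652/50465]
step 1: K = P̄·Hᵀ·S⁻¹ = [-58498935/796985941 -320956415/1593971882; 338128419/796985941 66800243/1593971882; 60082005/796985941 -456139971/1593971882]
step 1: x' = x̄ + K·y = [343067649/796985941, 2063655085/1593971882, -933318315/796985941]
step 1: P' = (I − K·H)·P̄ = [1023896339/796985941 834168664/796985941 -702939924/796985941; 834168664/796985941 1036632995/796985941 -900968907/796985941; -702939924/796985941 -900968907/796985941 1159079895/796985941]
step 2: x̄ = F·x = [3738522451/1593971882, -11104739847/1593971882, -292903087/796985941]
step 2: P̄ = F·P·Fᵀ + Q = [6645576064/796985941 -5170761731/796985941 5153718656/796985941; -5170761731/796985941 30968044911/796985941 4287942913/796985941; 5153718656/796985941 4287942913/796985941 12729754361/796985941]
step 2: y = z − H·x̄ = [28127780201/1593971882, 3949702218/796985941]
step 2: S = H·P̄·Hᵀ + R = [171571877274/796985941 -8637081322/796985941; -8637081322/796985941 121919014712/796985941]
step 2: K = P̄·Hᵀ·S⁻¹ = [-516488744580/6538156441511 -1302112104675/6538156441511; 2735190329006/6538156441511 288454401219/6538156441511; 520807285241/6538156441511 -3762360354887/13076312883022]
step 2: x' = x̄ + K·y = [-464935898959/13076312883022, 8292397214053/13076312883022, -5070531855579/13076312883022]
step 2: P' = (I − K·H)·P̄ = [8293745996744/6538156441511 6733389519779/6538156441511 -5689521787394/6538156441511; 6733389519779/6538156441511 8389439085501/6538156441511 -7310298322217/6538156441511; -5689521787394/6538156441511 -7310298322217/6538156441511 9451882142281/6538156441511]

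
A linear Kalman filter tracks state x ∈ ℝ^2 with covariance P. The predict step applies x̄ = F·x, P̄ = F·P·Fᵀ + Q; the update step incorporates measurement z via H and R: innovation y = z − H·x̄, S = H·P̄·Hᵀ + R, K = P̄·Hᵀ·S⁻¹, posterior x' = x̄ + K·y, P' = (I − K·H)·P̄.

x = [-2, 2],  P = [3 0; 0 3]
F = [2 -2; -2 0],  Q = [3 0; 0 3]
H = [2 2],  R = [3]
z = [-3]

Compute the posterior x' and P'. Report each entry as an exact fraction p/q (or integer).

x' = [-6, 22/5]
P' = [15 -72/5; -72/5 363/25]

x̄ = F·x = [-8, 4]
P̄ = F·P·Fᵀ + Q = [27 -12; -12 15]
y = z − H·x̄ = [5]
S = H·P̄·Hᵀ + R = [75]
K = P̄·Hᵀ·S⁻¹ = [2/5; 2/25]
x' = x̄ + K·y = [-6, 22/5]
P' = (I − K·H)·P̄ = [15 -72/5; -72/5 363/25]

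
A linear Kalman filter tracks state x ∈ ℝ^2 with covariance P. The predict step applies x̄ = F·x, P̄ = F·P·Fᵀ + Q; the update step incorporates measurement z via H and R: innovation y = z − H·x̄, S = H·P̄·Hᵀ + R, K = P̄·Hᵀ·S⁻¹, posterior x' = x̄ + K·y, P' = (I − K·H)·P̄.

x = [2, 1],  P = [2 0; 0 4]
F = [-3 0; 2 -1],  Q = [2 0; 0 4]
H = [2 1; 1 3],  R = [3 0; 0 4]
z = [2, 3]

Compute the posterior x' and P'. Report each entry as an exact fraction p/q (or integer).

x' = [62/305, 288/305]
P' = [356/305 -196/305; -196/305 221/305]

x̄ = F·x = [-6, 3]
P̄ = F·P·Fᵀ + Q = [20 -12; -12 16]
y = z − H·x̄ = [11, 0]
S = H·P̄·Hᵀ + R = [51 4; 4 96]
K = P̄·Hᵀ·S⁻¹ = [172/305 -58/305; -57/305 467/1220]
x' = x̄ + K·y = [62/305, 288/305]
P' = (I − K·H)·P̄ = [356/305 -196/305; -196/305 221/305]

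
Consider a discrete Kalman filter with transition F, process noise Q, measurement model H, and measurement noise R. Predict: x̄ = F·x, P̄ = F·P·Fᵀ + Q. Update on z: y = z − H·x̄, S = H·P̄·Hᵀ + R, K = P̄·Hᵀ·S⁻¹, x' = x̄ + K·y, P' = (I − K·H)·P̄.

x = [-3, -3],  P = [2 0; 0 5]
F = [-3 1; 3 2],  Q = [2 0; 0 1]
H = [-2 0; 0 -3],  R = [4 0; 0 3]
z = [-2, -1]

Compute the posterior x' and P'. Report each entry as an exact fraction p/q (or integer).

x' = [1549/1438, 150/719]
P' = [1379/1438 -2/719; -2/719 475/1438]

x̄ = F·x = [6, -15]
P̄ = F·P·Fᵀ + Q = [25 -8; -8 39]
y = z − H·x̄ = [10, -46]
S = H·P̄·Hᵀ + R = [104 -48; -48 354]
K = P̄·Hᵀ·S⁻¹ = [-1379/2876 2/719; 1/719 -475/1438]
x' = x̄ + K·y = [1549/1438, 150/719]
P' = (I − K·H)·P̄ = [1379/1438 -2/719; -2/719 475/1438]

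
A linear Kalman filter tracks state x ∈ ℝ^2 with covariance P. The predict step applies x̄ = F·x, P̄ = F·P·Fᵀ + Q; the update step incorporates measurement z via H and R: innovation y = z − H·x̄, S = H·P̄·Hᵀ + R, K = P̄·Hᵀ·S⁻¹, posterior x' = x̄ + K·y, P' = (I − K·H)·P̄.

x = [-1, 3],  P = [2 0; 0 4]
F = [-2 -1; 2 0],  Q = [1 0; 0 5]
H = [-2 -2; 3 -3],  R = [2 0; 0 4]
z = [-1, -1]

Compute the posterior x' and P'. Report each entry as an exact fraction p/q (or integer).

x' = [4/573, 187/573]
P' = [1837/8022 73/8022; 73/8022 1837/8022]

x̄ = F·x = [-1, -2]
P̄ = F·P·Fᵀ + Q = [13 -8; -8 13]
y = z − H·x̄ = [-7, -4]
S = H·P̄·Hᵀ + R = [42 0; 0 382]
K = P̄·Hᵀ·S⁻¹ = [-5/21 63/382; -5/21 -63/382]
x' = x̄ + K·y = [4/573, 187/573]
P' = (I − K·H)·P̄ = [1837/8022 73/8022; 73/8022 1837/8022]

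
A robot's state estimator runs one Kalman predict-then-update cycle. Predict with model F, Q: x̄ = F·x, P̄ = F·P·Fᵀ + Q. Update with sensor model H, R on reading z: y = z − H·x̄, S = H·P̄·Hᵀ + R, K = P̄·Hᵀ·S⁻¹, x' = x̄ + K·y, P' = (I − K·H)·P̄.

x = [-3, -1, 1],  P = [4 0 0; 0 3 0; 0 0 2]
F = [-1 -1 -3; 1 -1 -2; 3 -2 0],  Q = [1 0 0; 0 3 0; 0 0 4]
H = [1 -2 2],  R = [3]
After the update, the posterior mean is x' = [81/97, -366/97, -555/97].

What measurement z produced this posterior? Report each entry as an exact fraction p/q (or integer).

x̄ = F·x = [1, -4, -7]
P̄ = F·P·Fᵀ + Q = [26 11 -6; 11 18 18; -6 18 52]
S = H·P̄·Hᵀ + R = [97]
K = P̄·Hᵀ·S⁻¹ = [-8/97; 11/97; 62/97]
x' − x̄ = [-16/97, 22/97, 124/97] = K·y
y = (KᵀK)⁻¹·Kᵀ·(x' − x̄) = [2]
z = y + H·x̄ = [2] + [-5] = [-3]

z = [-3]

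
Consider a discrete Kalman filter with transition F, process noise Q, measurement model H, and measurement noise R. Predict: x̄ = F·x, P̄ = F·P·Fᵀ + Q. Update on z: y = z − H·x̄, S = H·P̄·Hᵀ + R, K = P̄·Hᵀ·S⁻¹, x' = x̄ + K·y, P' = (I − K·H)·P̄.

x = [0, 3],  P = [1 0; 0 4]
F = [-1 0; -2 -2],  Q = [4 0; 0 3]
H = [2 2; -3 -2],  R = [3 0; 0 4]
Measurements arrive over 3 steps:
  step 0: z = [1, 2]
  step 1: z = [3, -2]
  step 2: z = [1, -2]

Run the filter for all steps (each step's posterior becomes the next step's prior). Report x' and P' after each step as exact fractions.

step 0: x̄ = F·x = [0, -6]
step 0: P̄ = F·P·Fᵀ + Q = [5 2; 2 23]
step 0: y = z − H·x̄ = [13, -10]
step 0: S = H·P̄·Hᵀ + R = [131 -142; -142 165]
step 0: K = P̄·Hᵀ·S⁻¹ = [-388/1451 -501/1451; 866/1451 288/1451]
step 0: x' = x̄ + K·y = [-34/1451, -328/1451]
step 0: P' = (I − K·H)·P̄ = [3168/1451 -3750/1451; -3750/1451 5049/1451]
step 1: x̄ = F·x = [34/1451, 724/1451]
step 1: P̄ = F·P·Fᵀ + Q = [8972/1451 -1164/1451; -1164/1451 7221/1451]
step 1: y = z − H·x̄ = [2837/1451, -1352/1451]
step 1: S = H·P̄·Hᵀ + R = [59813/1451 -71076/1451; -71076/1451 101468/1451]
step 1: K = P̄·Hᵀ·S⁻¹ = [-28100/175277 -62157/175277; 77688/175277 71007/350554]
step 1: x' = x̄ + K·y = [7082/175277, 206272/175277]
step 1: P' = (I − K·H)·P̄ = [332928/175277 -375078/175277; -375078/175277 491610/175277]
step 2: x̄ = F·x = [-7082/175277, -426708/175277]
step 2: P̄ = F·P·Fᵀ + Q = [1034036/175277 -84300/175277; -84300/175277 823359/175277]
step 2: y = z − H·x̄ = [1042857/175277, -1225216/175277]
step 2: S = H·P̄·Hᵀ + R = [7281011/175277 -8654652/175277; -8654652/175277 12289268/175277]
step 2: K = P̄·Hᵀ·S⁻¹ = [-2917340/20788943 -7016943/20788943; 8703336/20788943 7542897/41577886]
step 2: x' = x̄ + K·y = [30852166/20788943, -25190484/20788943]
step 2: P' = (I − K·H)·P̄ = [36819792/20788943 -41195802/20788943; -41195802/20788943 54250806/20788943]

step 0: x' = [-34/1451, -328/1451], P' = [3168/1451 -3750/1451; -3750/1451 5049/1451]
step 1: x' = [7082/175277, 206272/175277], P' = [332928/175277 -375078/175277; -375078/175277 491610/175277]
step 2: x' = [30852166/20788943, -25190484/20788943], P' = [36819792/20788943 -41195802/20788943; -41195802/20788943 54250806/20788943]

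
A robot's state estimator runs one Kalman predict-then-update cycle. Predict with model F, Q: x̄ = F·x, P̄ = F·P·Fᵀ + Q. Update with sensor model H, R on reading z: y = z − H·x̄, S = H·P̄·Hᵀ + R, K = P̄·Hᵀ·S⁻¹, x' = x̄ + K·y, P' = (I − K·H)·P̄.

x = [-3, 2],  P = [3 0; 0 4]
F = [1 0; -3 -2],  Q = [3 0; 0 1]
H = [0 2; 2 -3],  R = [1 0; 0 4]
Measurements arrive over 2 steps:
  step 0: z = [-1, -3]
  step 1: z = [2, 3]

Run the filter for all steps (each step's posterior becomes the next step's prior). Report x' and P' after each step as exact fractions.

step 0: x̄ = F·x = [-3, 5]
step 0: P̄ = F·P·Fᵀ + Q = [6 -9; -9 44]
step 0: y = z − H·x̄ = [-11, 18]
step 0: S = H·P̄·Hᵀ + R = [177 -300; -300 532]
step 0: K = P̄·Hᵀ·S⁻¹ = [177/347 501/1388; 454/1041 -25/694]
step 0: x' = x̄ + K·y = [-1467/694, -464/1041]
step 0: P' = (I − K·H)·P̄ = [1533/1388 177/694; 177/694 227/1041]
step 1: x̄ = F·x = [-1467/694, 15059/2082]
step 1: P̄ = F·P·Fᵀ + Q = [5697/1388 -5307/1388; -5307/1388 61931/4164]
step 1: y = z − H·x̄ = [-12977/1041, 20075/694]
step 1: S = H·P̄·Hᵀ + R = [62972/1041 -72545/694; -72545/694 277817/1388]
step 1: K = P̄·Hᵀ·S⁻¹ = [2192472/4917467 1628505/4917467; 2042008/4917467 -217635/4917467]
step 1: x' = x̄ + K·y = [9381135/4917467, 3816903/4917467]
step 1: P' = (I − K·H)·P̄ = [4901364/4917467 1096236/4917467; 1096236/4917467 1021004/4917467]

step 0: x' = [-1467/694, -464/1041], P' = [1533/1388 177/694; 177/694 227/1041]
step 1: x' = [9381135/4917467, 3816903/4917467], P' = [4901364/4917467 1096236/4917467; 1096236/4917467 1021004/4917467]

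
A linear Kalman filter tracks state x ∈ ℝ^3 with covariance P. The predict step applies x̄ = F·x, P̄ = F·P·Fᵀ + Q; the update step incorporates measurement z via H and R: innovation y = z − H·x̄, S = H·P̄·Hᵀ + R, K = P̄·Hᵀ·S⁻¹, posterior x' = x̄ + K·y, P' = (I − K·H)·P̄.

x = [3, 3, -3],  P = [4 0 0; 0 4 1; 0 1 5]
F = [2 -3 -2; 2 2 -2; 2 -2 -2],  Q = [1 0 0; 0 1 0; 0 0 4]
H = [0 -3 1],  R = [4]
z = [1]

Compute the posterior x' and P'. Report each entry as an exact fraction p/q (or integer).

x̄ = F·x = [3, 18, 6]
P̄ = F·P·Fᵀ + Q = [85 14 70; 14 45 20; 70 20 64]
y = z − H·x̄ = [49]
S = H·P̄·Hᵀ + R = [353]
K = P̄·Hᵀ·S⁻¹ = [28/353; -115/353; 4/353]
x' = x̄ + K·y = [2431/353, 719/353, 2314/353]
P' = (I − K·H)·P̄ = [29221/353 8162/353 24598/353; 8162/353 2660/353 7520/353; 24598/353 7520/353 22576/353]

x' = [2431/353, 719/353, 2314/353]
P' = [29221/353 8162/353 24598/353; 8162/353 2660/353 7520/353; 24598/353 7520/353 22576/353]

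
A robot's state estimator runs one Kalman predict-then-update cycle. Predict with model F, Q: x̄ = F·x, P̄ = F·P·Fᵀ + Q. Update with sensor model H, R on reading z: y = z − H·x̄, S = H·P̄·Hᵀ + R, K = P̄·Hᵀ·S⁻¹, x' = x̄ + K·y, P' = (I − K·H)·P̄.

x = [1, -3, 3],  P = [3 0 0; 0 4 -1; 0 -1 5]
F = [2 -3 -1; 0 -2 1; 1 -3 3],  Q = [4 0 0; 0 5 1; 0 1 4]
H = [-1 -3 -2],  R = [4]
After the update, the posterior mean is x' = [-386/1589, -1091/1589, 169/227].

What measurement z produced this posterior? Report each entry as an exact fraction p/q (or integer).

z = [1]

x̄ = F·x = [8, 9, 19]
P̄ = F·P·Fᵀ + Q = [51 20 33; 20 30 49; 33 49 106]
S = H·P̄·Hᵀ + R = [1589]
K = P̄·Hᵀ·S⁻¹ = [-177/1589; -208/1589; -56/227]
x' − x̄ = [-13098/1589, -15392/1589, -4144/227] = K·y
y = (KᵀK)⁻¹·Kᵀ·(x' − x̄) = [74]
z = y + H·x̄ = [74] + [-73] = [1]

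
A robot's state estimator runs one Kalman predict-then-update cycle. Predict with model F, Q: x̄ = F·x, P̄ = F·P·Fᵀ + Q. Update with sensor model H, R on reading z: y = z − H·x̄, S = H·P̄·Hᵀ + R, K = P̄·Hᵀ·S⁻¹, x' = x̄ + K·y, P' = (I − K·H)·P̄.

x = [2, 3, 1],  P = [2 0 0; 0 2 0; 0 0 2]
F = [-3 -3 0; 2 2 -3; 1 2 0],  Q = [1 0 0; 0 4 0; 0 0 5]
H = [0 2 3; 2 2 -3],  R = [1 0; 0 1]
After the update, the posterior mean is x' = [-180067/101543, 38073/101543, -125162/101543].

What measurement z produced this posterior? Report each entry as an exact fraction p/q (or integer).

z = [-3, 1]

x̄ = F·x = [-15, 7, 8]
P̄ = F·P·Fᵀ + Q = [37 -24 -18; -24 38 12; -18 12 15]
S = H·P̄·Hᵀ + R = [432 -187; -187 316]
K = P̄·Hᵀ·S⁻¹ = [-17272/101543 15486/101543; 33896/101543 17488/101543; 11145/101543 -11721/101543]
x' − x̄ = [1343078/101543, -672728/101543, -937506/101543] = K·y
y = (KᵀK)⁻¹·Kᵀ·(x' − x̄) = [-41, 41]
z = y + H·x̄ = [-41, 41] + [38, -40] = [-3, 1]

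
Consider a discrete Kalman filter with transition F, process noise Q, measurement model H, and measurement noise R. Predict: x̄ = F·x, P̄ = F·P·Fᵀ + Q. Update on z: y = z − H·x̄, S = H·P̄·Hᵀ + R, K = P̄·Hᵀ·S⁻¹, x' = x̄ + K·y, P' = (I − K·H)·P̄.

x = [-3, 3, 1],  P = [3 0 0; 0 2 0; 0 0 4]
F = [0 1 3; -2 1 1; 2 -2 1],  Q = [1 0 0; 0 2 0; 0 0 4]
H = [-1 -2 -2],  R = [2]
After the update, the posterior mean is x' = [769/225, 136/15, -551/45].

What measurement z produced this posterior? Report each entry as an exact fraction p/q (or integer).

x̄ = F·x = [6, 10, -11]
P̄ = F·P·Fᵀ + Q = [39 14 8; 14 20 -12; 8 -12 28]
S = H·P̄·Hᵀ + R = [225]
K = P̄·Hᵀ·S⁻¹ = [-83/225; -2/15; -8/45]
x' − x̄ = [-581/225, -14/15, -56/45] = K·y
y = (KᵀK)⁻¹·Kᵀ·(x' − x̄) = [7]
z = y + H·x̄ = [7] + [-4] = [3]

z = [3]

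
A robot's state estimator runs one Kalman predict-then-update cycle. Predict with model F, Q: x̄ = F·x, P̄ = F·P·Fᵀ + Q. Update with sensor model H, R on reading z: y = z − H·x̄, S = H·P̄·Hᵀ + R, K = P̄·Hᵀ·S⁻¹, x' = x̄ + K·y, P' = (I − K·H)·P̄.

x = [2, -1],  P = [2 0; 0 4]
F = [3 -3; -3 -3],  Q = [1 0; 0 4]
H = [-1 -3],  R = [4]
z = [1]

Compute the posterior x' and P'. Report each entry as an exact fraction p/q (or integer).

x' = [6092/689, -2259/689]
P' = [26014/689 -8526/689; -8526/689 3098/689]

x̄ = F·x = [9, -3]
P̄ = F·P·Fᵀ + Q = [55 18; 18 58]
y = z − H·x̄ = [1]
S = H·P̄·Hᵀ + R = [689]
K = P̄·Hᵀ·S⁻¹ = [-109/689; -192/689]
x' = x̄ + K·y = [6092/689, -2259/689]
P' = (I − K·H)·P̄ = [26014/689 -8526/689; -8526/689 3098/689]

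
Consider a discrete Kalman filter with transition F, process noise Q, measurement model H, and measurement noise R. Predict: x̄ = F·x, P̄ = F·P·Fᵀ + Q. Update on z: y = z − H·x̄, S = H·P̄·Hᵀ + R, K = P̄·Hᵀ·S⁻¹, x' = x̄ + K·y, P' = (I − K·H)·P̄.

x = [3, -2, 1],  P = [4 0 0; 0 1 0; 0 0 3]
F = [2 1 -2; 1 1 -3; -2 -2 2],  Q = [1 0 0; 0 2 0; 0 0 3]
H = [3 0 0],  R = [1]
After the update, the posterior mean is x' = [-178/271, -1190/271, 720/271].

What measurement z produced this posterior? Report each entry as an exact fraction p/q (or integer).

x̄ = F·x = [2, -2, 0]
P̄ = F·P·Fᵀ + Q = [30 27 -30; 27 34 -28; -30 -28 35]
S = H·P̄·Hᵀ + R = [271]
K = P̄·Hᵀ·S⁻¹ = [90/271; 81/271; -90/271]
x' − x̄ = [-720/271, -648/271, 720/271] = K·y
y = (KᵀK)⁻¹·Kᵀ·(x' − x̄) = [-8]
z = y + H·x̄ = [-8] + [6] = [-2]

z = [-2]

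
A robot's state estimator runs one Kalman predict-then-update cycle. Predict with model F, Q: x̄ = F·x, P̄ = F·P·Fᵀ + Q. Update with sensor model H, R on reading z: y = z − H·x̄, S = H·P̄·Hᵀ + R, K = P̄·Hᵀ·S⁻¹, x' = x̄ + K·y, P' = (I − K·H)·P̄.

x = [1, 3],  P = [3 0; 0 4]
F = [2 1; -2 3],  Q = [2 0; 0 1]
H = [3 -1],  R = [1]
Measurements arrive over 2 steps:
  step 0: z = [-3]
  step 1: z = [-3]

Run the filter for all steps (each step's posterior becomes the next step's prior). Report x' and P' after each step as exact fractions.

step 0: x' = [233/106, 2023/212], P' = [225/53 1323/106; 1323/106 7987/212]
step 1: x' = [5181/3092, 30751/3865], P' = [9455/3092 26523/3092; 26523/3092 192811/7730]

step 0: x̄ = F·x = [5, 7]
step 0: P̄ = F·P·Fᵀ + Q = [18 0; 0 49]
step 0: y = z − H·x̄ = [-11]
step 0: S = H·P̄·Hᵀ + R = [212]
step 0: K = P̄·Hᵀ·S⁻¹ = [27/106; -49/212]
step 0: x' = x̄ + K·y = [233/106, 2023/212]
step 0: P' = (I − K·H)·P̄ = [225/53 1323/106; 1323/106 7987/212]
step 1: x̄ = F·x = [2955/212, 5137/212]
step 1: P̄ = F·P·Fᵀ + Q = [22595/212 30945/212; 30945/212 43943/212]
step 1: y = z − H·x̄ = [-1091/53]
step 1: S = H·P̄·Hᵀ + R = [15460/53]
step 1: K = P̄·Hᵀ·S⁻¹ = [921/1546; 12223/15460]
step 1: x' = x̄ + K·y = [5181/3092, 30751/3865]
step 1: P' = (I − K·H)·P̄ = [9455/3092 26523/3092; 26523/3092 192811/7730]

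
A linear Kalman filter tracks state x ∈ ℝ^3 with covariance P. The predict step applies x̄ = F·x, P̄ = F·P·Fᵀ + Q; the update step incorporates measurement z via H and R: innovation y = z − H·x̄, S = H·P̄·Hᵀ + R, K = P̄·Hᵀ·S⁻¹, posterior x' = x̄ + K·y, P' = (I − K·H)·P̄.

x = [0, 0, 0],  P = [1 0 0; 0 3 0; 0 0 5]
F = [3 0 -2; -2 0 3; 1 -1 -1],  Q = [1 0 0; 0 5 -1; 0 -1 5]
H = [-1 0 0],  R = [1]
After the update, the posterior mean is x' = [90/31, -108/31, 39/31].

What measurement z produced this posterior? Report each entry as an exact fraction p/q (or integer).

x̄ = F·x = [0, 0, 0]
P̄ = F·P·Fᵀ + Q = [30 -36 13; -36 54 -18; 13 -18 14]
S = H·P̄·Hᵀ + R = [31]
K = P̄·Hᵀ·S⁻¹ = [-30/31; 36/31; -13/31]
x' − x̄ = [90/31, -108/31, 39/31] = K·y
y = (KᵀK)⁻¹·Kᵀ·(x' − x̄) = [-3]
z = y + H·x̄ = [-3] + [0] = [-3]

z = [-3]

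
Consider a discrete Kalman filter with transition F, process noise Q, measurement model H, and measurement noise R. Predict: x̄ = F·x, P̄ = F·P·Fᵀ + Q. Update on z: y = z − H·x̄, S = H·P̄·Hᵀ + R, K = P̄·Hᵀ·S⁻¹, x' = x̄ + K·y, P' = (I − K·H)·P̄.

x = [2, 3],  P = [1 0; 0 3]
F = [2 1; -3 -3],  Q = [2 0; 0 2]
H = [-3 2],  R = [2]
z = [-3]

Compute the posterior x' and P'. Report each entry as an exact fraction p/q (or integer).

x̄ = F·x = [7, -15]
P̄ = F·P·Fᵀ + Q = [9 -15; -15 38]
y = z − H·x̄ = [48]
S = H·P̄·Hᵀ + R = [415]
K = P̄·Hᵀ·S⁻¹ = [-57/415; 121/415]
x' = x̄ + K·y = [169/415, -417/415]
P' = (I − K·H)·P̄ = [486/415 672/415; 672/415 1129/415]

x' = [169/415, -417/415]
P' = [486/415 672/415; 672/415 1129/415]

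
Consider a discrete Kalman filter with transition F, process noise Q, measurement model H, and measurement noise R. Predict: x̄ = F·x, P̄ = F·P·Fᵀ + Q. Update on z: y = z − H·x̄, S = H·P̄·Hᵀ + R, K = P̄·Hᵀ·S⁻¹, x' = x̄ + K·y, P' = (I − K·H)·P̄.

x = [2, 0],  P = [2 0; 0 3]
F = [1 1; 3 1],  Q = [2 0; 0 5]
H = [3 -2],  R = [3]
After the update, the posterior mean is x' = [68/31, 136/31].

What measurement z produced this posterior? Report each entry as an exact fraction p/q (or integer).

z = [-2]

x̄ = F·x = [2, 6]
P̄ = F·P·Fᵀ + Q = [7 9; 9 26]
S = H·P̄·Hᵀ + R = [62]
K = P̄·Hᵀ·S⁻¹ = [3/62; -25/62]
x' − x̄ = [6/31, -50/31] = K·y
y = (KᵀK)⁻¹·Kᵀ·(x' − x̄) = [4]
z = y + H·x̄ = [4] + [-6] = [-2]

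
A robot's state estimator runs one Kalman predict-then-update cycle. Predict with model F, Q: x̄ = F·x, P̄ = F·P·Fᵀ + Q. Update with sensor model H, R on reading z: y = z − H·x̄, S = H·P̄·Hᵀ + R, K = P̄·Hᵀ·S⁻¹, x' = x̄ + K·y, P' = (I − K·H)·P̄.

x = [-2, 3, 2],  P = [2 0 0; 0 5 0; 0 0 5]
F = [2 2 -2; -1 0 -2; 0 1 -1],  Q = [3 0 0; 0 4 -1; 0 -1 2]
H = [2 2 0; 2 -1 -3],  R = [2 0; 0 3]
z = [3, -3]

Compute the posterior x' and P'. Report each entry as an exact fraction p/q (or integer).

x' = [35927/19879, -6599/19879, 46413/19879]
P' = [83627/19879 -77660/19879 76614/19879; -77660/19879 81587/19879 -73950/19879; 76614/19879 -73950/19879 77111/19879]

x̄ = F·x = [-2, -2, 1]
P̄ = F·P·Fᵀ + Q = [51 16 20; 16 26 9; 20 9 12]
y = z − H·x̄ = [11, 2]
S = H·P̄·Hᵀ + R = [438 10; 10 91]
K = P̄·Hᵀ·S⁻¹ = [5967/19879 5024/19879; 3927/19879 -5019/19879; 2664/19879 -1385/19879]
x' = x̄ + K·y = [35927/19879, -6599/19879, 46413/19879]
P' = (I − K·H)·P̄ = [83627/19879 -77660/19879 76614/19879; -77660/19879 81587/19879 -73950/19879; 76614/19879 -73950/19879 77111/19879]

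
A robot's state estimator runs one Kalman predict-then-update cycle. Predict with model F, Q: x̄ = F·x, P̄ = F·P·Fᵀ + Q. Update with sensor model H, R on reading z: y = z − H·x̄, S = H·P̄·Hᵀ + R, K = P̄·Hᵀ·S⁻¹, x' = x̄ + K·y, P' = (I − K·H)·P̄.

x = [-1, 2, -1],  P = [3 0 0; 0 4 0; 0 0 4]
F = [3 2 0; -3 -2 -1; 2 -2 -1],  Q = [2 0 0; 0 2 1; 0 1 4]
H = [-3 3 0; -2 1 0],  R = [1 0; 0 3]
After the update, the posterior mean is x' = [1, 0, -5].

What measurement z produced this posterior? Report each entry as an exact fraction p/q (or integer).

z = [-3, -2]

x̄ = F·x = [1, 0, -5]
P̄ = F·P·Fᵀ + Q = [45 -43 2; -43 49 3; 2 3 36]
S = H·P̄·Hᵀ + R = [1621 804; 804 404]
K = P̄·Hᵀ·S⁻¹ = [69/2117 -3337/8468; 741/2117 -3069/8468; 504/2117 -4033/8468]
x' − x̄ = [0, 0, 0] = K·y
y = (KᵀK)⁻¹·Kᵀ·(x' − x̄) = [0, 0]
z = y + H·x̄ = [0, 0] + [-3, -2] = [-3, -2]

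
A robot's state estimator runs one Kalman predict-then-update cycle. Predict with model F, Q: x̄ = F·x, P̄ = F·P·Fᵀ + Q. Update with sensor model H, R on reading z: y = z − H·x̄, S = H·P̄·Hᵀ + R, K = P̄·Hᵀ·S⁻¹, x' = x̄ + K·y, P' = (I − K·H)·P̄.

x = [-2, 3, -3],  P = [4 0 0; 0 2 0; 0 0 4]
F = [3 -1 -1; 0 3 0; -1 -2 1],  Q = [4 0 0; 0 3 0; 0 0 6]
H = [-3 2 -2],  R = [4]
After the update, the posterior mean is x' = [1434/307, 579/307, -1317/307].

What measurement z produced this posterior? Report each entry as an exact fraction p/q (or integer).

z = [-2]

x̄ = F·x = [-6, 9, -7]
P̄ = F·P·Fᵀ + Q = [46 -6 -12; -6 21 -12; -12 -12 22]
S = H·P̄·Hᵀ + R = [614]
K = P̄·Hᵀ·S⁻¹ = [-63/307; 42/307; -16/307]
x' − x̄ = [3276/307, -2184/307, 832/307] = K·y
y = (KᵀK)⁻¹·Kᵀ·(x' − x̄) = [-52]
z = y + H·x̄ = [-52] + [50] = [-2]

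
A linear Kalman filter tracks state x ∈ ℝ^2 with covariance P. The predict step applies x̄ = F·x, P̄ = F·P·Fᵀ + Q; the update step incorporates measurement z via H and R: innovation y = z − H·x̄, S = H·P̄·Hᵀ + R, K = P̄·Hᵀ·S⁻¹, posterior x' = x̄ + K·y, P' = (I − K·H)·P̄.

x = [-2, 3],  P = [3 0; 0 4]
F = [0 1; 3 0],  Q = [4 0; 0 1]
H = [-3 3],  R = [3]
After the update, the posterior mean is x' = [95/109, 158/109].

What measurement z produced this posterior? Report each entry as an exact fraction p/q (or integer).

x̄ = F·x = [3, -6]
P̄ = F·P·Fᵀ + Q = [8 0; 0 28]
S = H·P̄·Hᵀ + R = [327]
K = P̄·Hᵀ·S⁻¹ = [-8/109; 28/109]
x' − x̄ = [-232/109, 812/109] = K·y
y = (KᵀK)⁻¹·Kᵀ·(x' − x̄) = [29]
z = y + H·x̄ = [29] + [-27] = [2]

z = [2]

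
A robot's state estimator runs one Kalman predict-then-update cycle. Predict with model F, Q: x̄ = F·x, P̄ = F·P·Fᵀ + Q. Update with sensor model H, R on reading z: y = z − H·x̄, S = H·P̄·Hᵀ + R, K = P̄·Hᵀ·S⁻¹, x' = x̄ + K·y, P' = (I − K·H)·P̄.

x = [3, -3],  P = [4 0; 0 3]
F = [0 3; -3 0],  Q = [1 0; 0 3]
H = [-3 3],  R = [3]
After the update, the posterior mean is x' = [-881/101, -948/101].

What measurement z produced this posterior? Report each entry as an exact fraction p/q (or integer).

x̄ = F·x = [-9, -9]
P̄ = F·P·Fᵀ + Q = [28 0; 0 39]
S = H·P̄·Hᵀ + R = [606]
K = P̄·Hᵀ·S⁻¹ = [-14/101; 39/202]
x' − x̄ = [28/101, -39/101] = K·y
y = (KᵀK)⁻¹·Kᵀ·(x' − x̄) = [-2]
z = y + H·x̄ = [-2] + [0] = [-2]

z = [-2]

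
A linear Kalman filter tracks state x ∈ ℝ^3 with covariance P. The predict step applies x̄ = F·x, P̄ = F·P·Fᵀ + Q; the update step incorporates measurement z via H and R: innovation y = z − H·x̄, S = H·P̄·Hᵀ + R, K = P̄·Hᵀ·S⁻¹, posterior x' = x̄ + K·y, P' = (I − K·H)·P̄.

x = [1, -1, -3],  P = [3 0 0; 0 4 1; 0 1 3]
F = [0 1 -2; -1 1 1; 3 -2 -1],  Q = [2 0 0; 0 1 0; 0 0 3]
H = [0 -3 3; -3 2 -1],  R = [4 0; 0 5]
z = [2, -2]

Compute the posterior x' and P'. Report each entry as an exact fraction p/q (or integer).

x' = [16873/36010, -7403/18005, 4402/18005]
P' = [24487/36010 6158/18005 2978/18005; 6158/18005 20739/18005 18719/18005; 2978/18005 18719/18005 24619/18005]

x̄ = F·x = [5, -5, 8]
P̄ = F·P·Fᵀ + Q = [14 -3 1; -3 13 -23; 1 -23 53]
y = z − H·x̄ = [-37, 31]
S = H·P̄·Hᵀ + R = [1012 -480; -480 370]
K = P̄·Hᵀ·S⁻¹ = [-477/3601 -10957/36010; -303/3601 857/18005; 885/3601 777/18005]
x' = x̄ + K·y = [16873/36010, -7403/18005, 4402/18005]
P' = (I − K·H)·P̄ = [24487/36010 6158/18005 2978/18005; 6158/18005 20739/18005 18719/18005; 2978/18005 18719/18005 24619/18005]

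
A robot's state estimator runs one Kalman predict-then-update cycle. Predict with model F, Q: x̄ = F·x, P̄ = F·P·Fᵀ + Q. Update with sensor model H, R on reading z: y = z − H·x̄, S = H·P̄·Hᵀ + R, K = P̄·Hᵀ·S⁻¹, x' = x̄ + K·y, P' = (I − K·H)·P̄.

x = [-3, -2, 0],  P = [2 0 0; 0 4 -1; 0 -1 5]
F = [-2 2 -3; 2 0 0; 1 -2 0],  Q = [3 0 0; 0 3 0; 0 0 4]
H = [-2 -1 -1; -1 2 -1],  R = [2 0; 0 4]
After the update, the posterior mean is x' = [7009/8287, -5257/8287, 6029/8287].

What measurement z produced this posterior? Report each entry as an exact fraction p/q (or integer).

z = [-2, -2]

x̄ = F·x = [2, -6, 1]
P̄ = F·P·Fᵀ + Q = [84 -8 -26; -8 11 4; -26 4 22]
S = H·P̄·Hᵀ + R = [243 110; 110 118]
K = P̄·Hᵀ·S⁻¹ = [-3836/8287 -1621/8287; -1371/8287 3104/8287; 874/8287 28/8287]
x' − x̄ = [-9565/8287, 44465/8287, -2258/8287] = K·y
y = (KᵀK)⁻¹·Kᵀ·(x' − x̄) = [-3, 13]
z = y + H·x̄ = [-3, 13] + [1, -15] = [-2, -2]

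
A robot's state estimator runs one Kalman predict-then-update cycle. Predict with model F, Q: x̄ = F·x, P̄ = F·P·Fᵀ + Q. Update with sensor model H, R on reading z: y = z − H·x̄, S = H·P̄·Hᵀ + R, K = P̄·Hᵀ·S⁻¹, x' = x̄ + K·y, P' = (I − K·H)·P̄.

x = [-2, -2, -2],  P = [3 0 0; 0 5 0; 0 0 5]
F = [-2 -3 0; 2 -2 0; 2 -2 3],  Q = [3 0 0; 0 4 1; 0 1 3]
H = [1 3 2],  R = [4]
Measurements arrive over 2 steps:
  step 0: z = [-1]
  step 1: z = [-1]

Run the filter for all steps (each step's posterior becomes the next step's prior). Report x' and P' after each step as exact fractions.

step 0: x̄ = F·x = [10, 0, -6]
step 0: P̄ = F·P·Fᵀ + Q = [60 18 18; 18 36 33; 18 33 80]
step 0: y = z − H·x̄ = [1]
step 0: S = H·P̄·Hᵀ + R = [1284]
step 0: K = P̄·Hᵀ·S⁻¹ = [25/214; 16/107; 277/1284]
step 0: x' = x̄ + K·y = [2165/214, 16/107, -7427/1284]
step 0: P' = (I − K·H)·P̄ = [4545/107 -474/107 -3073/214; -474/107 780/107 -901/107; -3073/214 -901/107 25991/1284]
step 1: x̄ = F·x = [-2213/107, 2133/107, 1105/428]
step 1: P̄ = F·P·Fᵀ + Q = [19833/107 -12552/107 4776/107; -12552/107 25520/107 21386/107; 4776/107 21386/107 149121/428]
step 1: y = z − H·x̄ = [-9691/214]
step 1: S = H·P̄·Hᵀ + R = [599486/107]
step 1: K = P̄·Hᵀ·S⁻¹ = [-8271/599486; 53390/299743; 286989/1198972]
step 1: x' = x̄ + K·y = [-24048325/1198972, 3557482/299743, -19801667/2397944]
step 1: P' = (I − K·H)·P̄ = [110478471/599486 -31035378/299743 75700713/1198972; -31035378/299743 18209880/299743 -11690351/299743; 75700713/1198972 -11690351/299743 65731455/2397944]

step 0: x' = [2165/214, 16/107, -7427/1284], P' = [4545/107 -474/107 -3073/214; -474/107 780/107 -901/107; -3073/214 -901/107 25991/1284]
step 1: x' = [-24048325/1198972, 3557482/299743, -19801667/2397944], P' = [110478471/599486 -31035378/299743 75700713/1198972; -31035378/299743 18209880/299743 -11690351/299743; 75700713/1198972 -11690351/299743 65731455/2397944]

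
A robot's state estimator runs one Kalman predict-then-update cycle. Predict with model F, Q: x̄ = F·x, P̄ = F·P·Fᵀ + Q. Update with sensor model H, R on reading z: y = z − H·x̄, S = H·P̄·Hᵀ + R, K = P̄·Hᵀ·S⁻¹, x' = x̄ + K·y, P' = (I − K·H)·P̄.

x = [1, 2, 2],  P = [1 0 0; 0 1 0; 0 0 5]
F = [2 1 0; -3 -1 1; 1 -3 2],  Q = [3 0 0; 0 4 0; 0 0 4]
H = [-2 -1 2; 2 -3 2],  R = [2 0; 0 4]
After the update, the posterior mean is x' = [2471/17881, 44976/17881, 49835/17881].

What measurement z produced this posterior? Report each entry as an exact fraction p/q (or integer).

x̄ = F·x = [4, -3, -1]
P̄ = F·P·Fᵀ + Q = [8 -7 -1; -7 19 10; -1 10 34]
S = H·P̄·Hᵀ + R = [129 53; 53 299]
K = P̄·Hᵀ·S⁻¹ = [-2572/17881 2549/17881; 3594/17881 -3687/17881; 8016/17881 732/17881]
x' − x̄ = [-69053/17881, 98619/17881, 67716/17881] = K·y
y = (KᵀK)⁻¹·Kᵀ·(x' − x̄) = [10, -17]
z = y + H·x̄ = [10, -17] + [-7, 15] = [3, -2]

z = [3, -2]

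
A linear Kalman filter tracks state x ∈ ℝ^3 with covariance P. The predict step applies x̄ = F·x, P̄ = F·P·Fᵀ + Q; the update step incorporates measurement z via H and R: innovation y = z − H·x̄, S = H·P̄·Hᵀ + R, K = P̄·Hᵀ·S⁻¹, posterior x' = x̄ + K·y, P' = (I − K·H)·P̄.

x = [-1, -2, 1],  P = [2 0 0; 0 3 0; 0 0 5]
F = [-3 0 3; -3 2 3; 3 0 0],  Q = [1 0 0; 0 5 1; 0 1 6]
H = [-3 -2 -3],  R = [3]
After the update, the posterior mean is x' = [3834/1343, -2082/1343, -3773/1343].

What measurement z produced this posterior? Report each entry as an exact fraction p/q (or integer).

x̄ = F·x = [6, 2, -3]
P̄ = F·P·Fᵀ + Q = [64 63 -18; 63 80 -17; -18 -17 24]
S = H·P̄·Hᵀ + R = [1343]
K = P̄·Hᵀ·S⁻¹ = [-264/1343; -298/1343; 16/1343]
x' − x̄ = [-4224/1343, -4768/1343, 256/1343] = K·y
y = (KᵀK)⁻¹·Kᵀ·(x' − x̄) = [16]
z = y + H·x̄ = [16] + [-13] = [3]

z = [3]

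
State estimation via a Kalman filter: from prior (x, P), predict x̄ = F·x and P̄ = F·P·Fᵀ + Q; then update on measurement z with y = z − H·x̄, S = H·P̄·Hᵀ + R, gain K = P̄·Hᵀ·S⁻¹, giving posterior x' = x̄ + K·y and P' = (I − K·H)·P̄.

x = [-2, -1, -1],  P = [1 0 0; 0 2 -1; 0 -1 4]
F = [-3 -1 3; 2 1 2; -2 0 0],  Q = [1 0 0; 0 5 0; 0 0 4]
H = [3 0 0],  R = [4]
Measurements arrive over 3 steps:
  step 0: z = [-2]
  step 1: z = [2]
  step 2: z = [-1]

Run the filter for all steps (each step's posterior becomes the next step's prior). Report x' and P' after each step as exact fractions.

step 0: x̄ = F·x = [4, -7, 4]
step 0: P̄ = F·P·Fᵀ + Q = [54 15 6; 15 23 -4; 6 -4 8]
step 0: y = z − H·x̄ = [-14]
step 0: S = H·P̄·Hᵀ + R = [490]
step 0: K = P̄·Hᵀ·S⁻¹ = [81/245; 9/98; 9/245]
step 0: x' = x̄ + K·y = [-22/35, -58/7, 122/35]
step 0: P' = (I − K·H)·P̄ = [108/245 6/49 12/245; 6/49 1849/98 -277/49; 12/245 -277/49 1798/245]
step 1: x̄ = F·x = [722/35, -18/7, 44/35]
step 1: P̄ = F·P·Fᵀ + Q = [60591/490 1593/98 636/245; 1593/98 3259/98 -108/49; 636/245 -108/49 1412/245]
step 1: y = z − H·x̄ = [-2096/35]
step 1: S = H·P̄·Hᵀ + R = [547279/490]
step 1: K = P̄·Hᵀ·S⁻¹ = [181773/547279; 23895/547279; 3816/547279]
step 1: x' = x̄ + K·y = [403978/547279, -2838258/547279, 459484/547279]
step 1: P' = (I − K·H)·P̄ = [242364/547279 31860/547279 5088/547279; 31860/547279 17034572/547279 -1392336/547279; 5088/547279 -1392336/547279 3124396/547279]
step 2: x̄ = F·x = [3004776/547279, -1111334/547279, -807956/547279]
step 2: P̄ = F·P·Fᵀ + Q = [56336283/547279 -1294016/547279 1487376/547279; -1294016/547279 27836807/547279 -1053528/547279; 1487376/547279 -1053528/547279 3158572/547279]
step 2: y = z − H·x̄ = [-9561607/547279]
step 2: S = H·P̄·Hᵀ + R = [509215663/547279]
step 2: K = P̄·Hᵀ·S⁻¹ = [169008849/509215663; -3882048/509215663; 405648/46292333]
step 2: x' = x̄ + K·y = [-14271795/46292333, -87837874/46292333, -75429196/46292333]
step 2: P' = (I − K·H)·P̄ = [225345132/509215663 -5176064/509215663 540864/46292333; -5176064/509215663 25873216103/509215663 -86236680/46292333; 540864/46292333 -86236680/46292333 263864708/46292333]

step 0: x' = [-22/35, -58/7, 122/35], P' = [108/245 6/49 12/245; 6/49 1849/98 -277/49; 12/245 -277/49 1798/245]
step 1: x' = [403978/547279, -2838258/547279, 459484/547279], P' = [242364/547279 31860/547279 5088/547279; 31860/547279 17034572/547279 -1392336/547279; 5088/547279 -1392336/547279 3124396/547279]
step 2: x' = [-14271795/46292333, -87837874/46292333, -75429196/46292333], P' = [225345132/509215663 -5176064/509215663 540864/46292333; -5176064/509215663 25873216103/509215663 -86236680/46292333; 540864/46292333 -86236680/46292333 263864708/46292333]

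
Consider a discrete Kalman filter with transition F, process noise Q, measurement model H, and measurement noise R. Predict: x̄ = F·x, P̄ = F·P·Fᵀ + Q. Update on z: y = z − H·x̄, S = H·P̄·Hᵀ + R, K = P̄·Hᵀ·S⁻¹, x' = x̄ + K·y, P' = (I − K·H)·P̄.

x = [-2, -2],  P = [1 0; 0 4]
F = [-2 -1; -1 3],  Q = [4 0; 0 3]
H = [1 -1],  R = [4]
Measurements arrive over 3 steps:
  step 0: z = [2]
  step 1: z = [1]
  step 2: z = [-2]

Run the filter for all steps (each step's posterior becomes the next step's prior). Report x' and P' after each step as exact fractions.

step 0: x̄ = F·x = [6, -4]
step 0: P̄ = F·P·Fᵀ + Q = [12 -10; -10 40]
step 0: y = z − H·x̄ = [-8]
step 0: S = H·P̄·Hᵀ + R = [76]
step 0: K = P̄·Hᵀ·S⁻¹ = [11/38; -25/38]
step 0: x' = x̄ + K·y = [70/19, 24/19]
step 0: P' = (I − K·H)·P̄ = [107/19 85/19; 85/19 135/19]
step 1: x̄ = F·x = [-164/19, 2/19]
step 1: P̄ = F·P·Fᵀ + Q = [979/19 -616/19; -616/19 869/19]
step 1: y = z − H·x̄ = [185/19]
step 1: S = H·P̄·Hᵀ + R = [3156/19]
step 1: K = P̄·Hᵀ·S⁻¹ = [1595/3156; -495/1052]
step 1: x' = x̄ + K·y = [-11711/3156, -4709/1052]
step 1: P' = (I − K·H)·P̄ = [28721/3156 7447/1052; 7447/1052 9427/1052]
step 2: x̄ = F·x = [37549/3156, -15335/1578]
step 2: P̄ = F·P·Fᵀ + Q = [245153/3156 -69553/1578; -69553/1578 39668/789]
step 2: y = z − H·x̄ = [-74531/3156]
step 2: S = H·P̄·Hᵀ + R = [694661/3156]
step 2: K = P̄·Hᵀ·S⁻¹ = [384259/694661; -297778/694661]
step 2: x' = x̄ + K·y = [-809690/694661, 281508/694661]
step 2: P' = (I − K·H)·P̄ = [7174667/694661 5637631/694661; 5637631/694661 6828743/694661]

step 0: x' = [70/19, 24/19], P' = [107/19 85/19; 85/19 135/19]
step 1: x' = [-11711/3156, -4709/1052], P' = [28721/3156 7447/1052; 7447/1052 9427/1052]
step 2: x' = [-809690/694661, 281508/694661], P' = [7174667/694661 5637631/694661; 5637631/694661 6828743/694661]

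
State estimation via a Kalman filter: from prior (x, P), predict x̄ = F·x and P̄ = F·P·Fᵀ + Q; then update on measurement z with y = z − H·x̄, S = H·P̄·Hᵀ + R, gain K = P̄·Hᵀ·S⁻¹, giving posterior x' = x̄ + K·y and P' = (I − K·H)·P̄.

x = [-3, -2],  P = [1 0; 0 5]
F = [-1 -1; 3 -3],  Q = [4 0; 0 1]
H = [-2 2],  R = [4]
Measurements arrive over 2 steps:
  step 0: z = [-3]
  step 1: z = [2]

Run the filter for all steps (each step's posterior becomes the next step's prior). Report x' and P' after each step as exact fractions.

step 0: x̄ = F·x = [5, -3]
step 0: P̄ = F·P·Fᵀ + Q = [10 12; 12 55]
step 0: y = z − H·x̄ = [13]
step 0: S = H·P̄·Hᵀ + R = [168]
step 0: K = P̄·Hᵀ·S⁻¹ = [1/42; 43/84]
step 0: x' = x̄ + K·y = [223/42, 307/84]
step 0: P' = (I − K·H)·P̄ = [208/21 209/21; 209/21 461/42]
step 1: x̄ = F·x = [-251/28, 139/28]
step 1: P̄ = F·P·Fᵀ + Q = [627/14 45/14; 45/14 137/14]
step 1: y = z − H·x̄ = [-181/7]
step 1: S = H·P̄·Hᵀ + R = [1376/7]
step 1: K = P̄·Hᵀ·S⁻¹ = [-291/688; 23/344]
step 1: x' = x̄ + K·y = [1357/688, 1113/344]
step 1: P' = (I − K·H)·P̄ = [3309/344 1509/172; 1509/172 383/43]

step 0: x' = [223/42, 307/84], P' = [208/21 209/21; 209/21 461/42]
step 1: x' = [1357/688, 1113/344], P' = [3309/344 1509/172; 1509/172 383/43]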